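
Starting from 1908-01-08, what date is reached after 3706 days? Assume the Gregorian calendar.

+366 (one year; includes Feb 29, 1908) → Jan 8, 1909 (3340 left).
+365 (one year) → Jan 8, 1910 (2975 left).
+365 (one year) → Jan 8, 1911 (2610 left).
+365 (one year) → Jan 8, 1912 (2245 left).
+366 (one year; includes Feb 29, 1912) → Jan 8, 1913 (1879 left).
+365 (one year) → Jan 8, 1914 (1514 left).
+365 (one year) → Jan 8, 1915 (1149 left).
+365 (one year) → Jan 8, 1916 (784 left).
+366 (one year; includes Feb 29, 1916) → Jan 8, 1917 (418 left).
+365 (one year) → Jan 8, 1918 (53 left).
Jan has 31 days: +24 → Feb 1, 1918 (29 left).
Feb has 28 days: +28 → Mar 1, 1918 (1 left).
+1 → Mar 2, 1918.

March 2, 1918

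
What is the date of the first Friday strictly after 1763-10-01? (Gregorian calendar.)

October 7, 1763

Oct 1, 1763 is a Saturday.
From Saturday to the next Friday is 6 days.
Oct 1, 1763 + 6 = Oct 7, 1763.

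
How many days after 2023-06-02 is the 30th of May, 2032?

Jun 2, 2023 → Jun 2, 2024: 366 days (Feb 29, 2024 is in that span).
Jun 2, 2024 → Jun 2, 2025: 365 days.
Jun 2, 2025 → Jun 2, 2026: 365 days.
Jun 2, 2026 → Jun 2, 2027: 365 days.
Jun 2, 2027 → Jun 2, 2028: 366 days (Feb 29, 2028 is in that span).
Jun 2, 2028 → Jun 2, 2029: 365 days.
Jun 2, 2029 → Jun 2, 2030: 365 days.
Jun 2, 2030 → Jun 2, 2031: 365 days.
Jun 2, 2031 → Jul 2, 2031: 30 days (June has 30).
Jul 2, 2031 → Aug 2, 2031: 31 days (July has 31).
Aug 2, 2031 → Sep 2, 2031: 31 days (August has 31).
Sep 2, 2031 → Oct 2, 2031: 30 days (September has 30).
Oct 2, 2031 → Nov 2, 2031: 31 days (October has 31).
Nov 2, 2031 → Dec 2, 2031: 30 days (November has 30).
Dec 2, 2031 → Jan 2, 2032: 31 days (December has 31).
Jan 2, 2032 → Feb 2, 2032: 31 days (January has 31).
Feb 2, 2032 → Mar 2, 2032: 29 days (February has 29).
Mar 2, 2032 → Apr 2, 2032: 31 days (March has 31).
Apr 2, 2032 → May 2, 2032: 30 days (April has 30).
May 2, 2032 → May 30, 2032: 28 days.
Total: 3285 days.

3285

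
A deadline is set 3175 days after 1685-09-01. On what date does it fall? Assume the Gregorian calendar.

+365 (one year) → Sep 1, 1686 (2810 left).
+365 (one year) → Sep 1, 1687 (2445 left).
+366 (one year; includes Feb 29, 1688) → Sep 1, 1688 (2079 left).
+365 (one year) → Sep 1, 1689 (1714 left).
+365 (one year) → Sep 1, 1690 (1349 left).
+365 (one year) → Sep 1, 1691 (984 left).
+366 (one year; includes Feb 29, 1692) → Sep 1, 1692 (618 left).
+365 (one year) → Sep 1, 1693 (253 left).
Sep has 30 days: +30 → Oct 1, 1693 (223 left).
Oct has 31 days: +31 → Nov 1, 1693 (192 left).
Nov has 30 days: +30 → Dec 1, 1693 (162 left).
Dec has 31 days: +31 → Jan 1, 1694 (131 left).
Jan has 31 days: +31 → Feb 1, 1694 (100 left).
Feb has 28 days: +28 → Mar 1, 1694 (72 left).
Mar has 31 days: +31 → Apr 1, 1694 (41 left).
Apr has 30 days: +30 → May 1, 1694 (11 left).
+11 → May 12, 1694.

May 12, 1694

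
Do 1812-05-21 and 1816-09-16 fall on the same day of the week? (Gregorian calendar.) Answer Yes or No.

No

From May 21, 1812 to Sep 16, 1816 is 1579 days.
1579 mod 7 = 4, so they are different weekdays.
(May 21, 1812 is a Thursday; Sep 16, 1816 is a Monday.)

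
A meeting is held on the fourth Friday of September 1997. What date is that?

September 26, 1997

September 1, 1997 is a Monday.
The first Friday is therefore September 5 (4 days later).
The fourth Friday is 5 + 3×7 = September 26.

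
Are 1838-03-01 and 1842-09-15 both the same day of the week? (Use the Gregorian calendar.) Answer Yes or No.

Yes

From Mar 1, 1838 to Sep 15, 1842 is 1659 days.
1659 mod 7 = 0, so they are the same weekday.
(Mar 1, 1838 is a Thursday; Sep 15, 1842 is a Thursday.)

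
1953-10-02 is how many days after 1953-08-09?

54

Aug 9, 1953 → Sep 9, 1953: 31 days (August has 31).
Sep 9, 1953 → Oct 2, 1953: 23 days.
Total: 54 days.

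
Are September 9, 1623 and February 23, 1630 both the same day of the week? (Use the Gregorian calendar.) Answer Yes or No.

From Sep 9, 1623 to Feb 23, 1630 is 2359 days.
2359 mod 7 = 0, so they are the same weekday.
(Sep 9, 1623 is a Saturday; Feb 23, 1630 is a Saturday.)

Yes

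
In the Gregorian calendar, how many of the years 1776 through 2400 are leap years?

152

Multiples of 4 in [1776,2400]: 157.
Of those, multiples of 100: 7 (not leap unless ÷400).
Multiples of 400: 2.
Leap years = 157 − 7 + 2 = 152.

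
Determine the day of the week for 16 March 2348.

Doomsday rule: the anchor day for the 2300s is Wednesday. For year 48: 48÷12 = 4 r 0, and 0÷4 = 0, so 4+0+0 = 4.
Wednesday + 4 ≡ Sunday — that's 2348's doomsday.
In March the doomsday date is Mar 14.
Mar 16 is 2 days after Mar 14; 2 mod 7 = 2, so Sunday + 2 = Tuesday.

Tuesday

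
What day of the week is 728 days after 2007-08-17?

Friday

First find the weekday of Aug 17, 2007. Doomsday rule: the anchor day for the 2000s is Tuesday. For year 07: 7÷12 = 0 r 7, and 7÷4 = 1, so 0+7+1 = 8.
Tuesday + 8 ≡ Wednesday — that's 2007's doomsday.
In August the doomsday date is Aug 8.
Aug 17 is 9 days after Aug 8; 9 mod 7 = 2, so Wednesday + 2 = Friday.
728 mod 7 = 0, so 728 days after a Friday is Friday + 0 = Friday.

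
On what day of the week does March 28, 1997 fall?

Friday

Doomsday rule: the anchor day for the 1900s is Wednesday. For year 97: 97÷12 = 8 r 1, and 1÷4 = 0, so 8+1+0 = 9.
Wednesday + 9 ≡ Friday — that's 1997's doomsday.
In March the doomsday date is Mar 14.
Mar 28 is 14 days after Mar 14; 14 mod 7 = 0, so Friday + 0 = Friday.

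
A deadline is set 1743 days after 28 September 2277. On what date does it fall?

+365 (one year) → Sep 28, 2278 (1378 left).
+365 (one year) → Sep 28, 2279 (1013 left).
+366 (one year; includes Feb 29, 2280) → Sep 28, 2280 (647 left).
+365 (one year) → Sep 28, 2281 (282 left).
Sep has 30 days: +3 → Oct 1, 2281 (279 left).
Oct has 31 days: +31 → Nov 1, 2281 (248 left).
Nov has 30 days: +30 → Dec 1, 2281 (218 left).
Dec has 31 days: +31 → Jan 1, 2282 (187 left).
Jan has 31 days: +31 → Feb 1, 2282 (156 left).
Feb has 28 days: +28 → Mar 1, 2282 (128 left).
Mar has 31 days: +31 → Apr 1, 2282 (97 left).
Apr has 30 days: +30 → May 1, 2282 (67 left).
May has 31 days: +31 → Jun 1, 2282 (36 left).
Jun has 30 days: +30 → Jul 1, 2282 (6 left).
+6 → Jul 7, 2282.

July 7, 2282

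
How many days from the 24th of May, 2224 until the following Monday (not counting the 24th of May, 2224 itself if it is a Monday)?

7

May 24, 2224 is a Monday.
From Monday to the next Monday is 7 days.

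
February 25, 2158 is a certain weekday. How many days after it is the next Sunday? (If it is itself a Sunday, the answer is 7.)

1

Feb 25, 2158 is a Saturday.
From Saturday to the next Sunday is 1 day.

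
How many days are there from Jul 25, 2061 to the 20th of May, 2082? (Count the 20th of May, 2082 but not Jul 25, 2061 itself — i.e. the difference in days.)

Jul 25, 2061 → Jul 25, 2062: 365 days.
Jul 25, 2062 → Jul 25, 2063: 365 days.
Jul 25, 2063 → Jul 25, 2064: 366 days (Feb 29, 2064 is in that span).
Jul 25, 2064 → Jul 25, 2065: 365 days.
Jul 25, 2065 → Jul 25, 2066: 365 days.
Jul 25, 2066 → Jul 25, 2067: 365 days.
Jul 25, 2067 → Jul 25, 2068: 366 days (Feb 29, 2068 is in that span).
Jul 25, 2068 → Jul 25, 2069: 365 days.
Jul 25, 2069 → Jul 25, 2070: 365 days.
Jul 25, 2070 → Jul 25, 2071: 365 days.
Jul 25, 2071 → Jul 25, 2072: 366 days (Feb 29, 2072 is in that span).
Jul 25, 2072 → Jul 25, 2073: 365 days.
Jul 25, 2073 → Jul 25, 2074: 365 days.
Jul 25, 2074 → Jul 25, 2075: 365 days.
Jul 25, 2075 → Jul 25, 2076: 366 days (Feb 29, 2076 is in that span).
Jul 25, 2076 → Jul 25, 2077: 365 days.
Jul 25, 2077 → Jul 25, 2078: 365 days.
Jul 25, 2078 → Jul 25, 2079: 365 days.
Jul 25, 2079 → Jul 25, 2080: 366 days (Feb 29, 2080 is in that span).
Jul 25, 2080 → Jul 25, 2081: 365 days.
Jul 25, 2081 → Aug 25, 2081: 31 days (July has 31).
Aug 25, 2081 → Sep 25, 2081: 31 days (August has 31).
Sep 25, 2081 → Oct 25, 2081: 30 days (September has 30).
Oct 25, 2081 → Nov 25, 2081: 31 days (October has 31).
Nov 25, 2081 → Dec 25, 2081: 30 days (November has 30).
Dec 25, 2081 → Jan 25, 2082: 31 days (December has 31).
Jan 25, 2082 → Feb 25, 2082: 31 days (January has 31).
Feb 25, 2082 → Mar 25, 2082: 28 days (February has 28).
Mar 25, 2082 → Apr 25, 2082: 31 days (March has 31).
Apr 25, 2082 → May 20, 2082: 25 days.
Total: 7604 days.

7604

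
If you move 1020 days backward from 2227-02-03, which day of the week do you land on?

First find the weekday of Feb 3, 2227. Doomsday rule: the anchor day for the 2200s is Friday. For year 27: 27÷12 = 2 r 3, and 3÷4 = 0, so 2+3+0 = 5.
Friday + 5 ≡ Wednesday — that's 2227's doomsday.
In February the doomsday date is Feb 28 (2227 is not a leap year).
Feb 3 is 25 days before Feb 28; 25 mod 7 = 4, so Wednesday − 4 = Saturday.
1020 mod 7 = 5, so 1020 days before a Saturday is Saturday − 5 = Monday.

Monday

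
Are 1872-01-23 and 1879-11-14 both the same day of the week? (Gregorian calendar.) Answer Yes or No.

From Jan 23, 1872 to Nov 14, 1879 is 2852 days.
2852 mod 7 = 3, so they are different weekdays.
(Jan 23, 1872 is a Tuesday; Nov 14, 1879 is a Friday.)

No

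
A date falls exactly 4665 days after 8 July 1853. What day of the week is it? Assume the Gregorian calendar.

First find the weekday of Jul 8, 1853. Doomsday rule: the anchor day for the 1800s is Friday. For year 53: 53÷12 = 4 r 5, and 5÷4 = 1, so 4+5+1 = 10.
Friday + 10 ≡ Monday — that's 1853's doomsday.
In July the doomsday date is Jul 11.
Jul 8 is 3 days before Jul 11; 3 mod 7 = 3, so Monday − 3 = Friday.
4665 mod 7 = 3, so 4665 days after a Friday is Friday + 3 = Monday.

Monday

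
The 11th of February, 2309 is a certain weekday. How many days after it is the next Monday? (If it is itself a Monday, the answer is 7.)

4

Feb 11, 2309 is a Thursday.
From Thursday to the next Monday is 4 days.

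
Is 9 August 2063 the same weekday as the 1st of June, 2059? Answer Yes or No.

No

From Jun 1, 2059 to Aug 9, 2063 is 1530 days.
1530 mod 7 = 4, so they are different weekdays.
(Jun 1, 2059 is a Sunday; Aug 9, 2063 is a Thursday.)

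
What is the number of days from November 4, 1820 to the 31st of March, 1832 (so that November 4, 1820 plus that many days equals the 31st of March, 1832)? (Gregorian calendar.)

4165

Nov 4, 1820 → Nov 4, 1821: 365 days.
Nov 4, 1821 → Nov 4, 1822: 365 days.
Nov 4, 1822 → Nov 4, 1823: 365 days.
Nov 4, 1823 → Nov 4, 1824: 366 days (Feb 29, 1824 is in that span).
Nov 4, 1824 → Nov 4, 1825: 365 days.
Nov 4, 1825 → Nov 4, 1826: 365 days.
Nov 4, 1826 → Nov 4, 1827: 365 days.
Nov 4, 1827 → Nov 4, 1828: 366 days (Feb 29, 1828 is in that span).
Nov 4, 1828 → Nov 4, 1829: 365 days.
Nov 4, 1829 → Nov 4, 1830: 365 days.
Nov 4, 1830 → Nov 4, 1831: 365 days.
Nov 4, 1831 → Dec 4, 1831: 30 days (November has 30).
Dec 4, 1831 → Jan 4, 1832: 31 days (December has 31).
Jan 4, 1832 → Feb 4, 1832: 31 days (January has 31).
Feb 4, 1832 → Mar 4, 1832: 29 days (February has 29).
Mar 4, 1832 → Mar 31, 1832: 27 days.
Total: 4165 days.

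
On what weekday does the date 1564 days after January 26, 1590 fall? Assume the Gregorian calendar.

Monday

Jan 26, 1590 is a Friday.
1564 mod 7 = 3, so 1564 days after a Friday is Friday + 3 = Monday.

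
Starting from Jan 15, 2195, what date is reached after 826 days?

+365 (one year) → Jan 15, 2196 (461 left).
+366 (one year; includes Feb 29, 2196) → Jan 15, 2197 (95 left).
Jan has 31 days: +17 → Feb 1, 2197 (78 left).
Feb has 28 days: +28 → Mar 1, 2197 (50 left).
Mar has 31 days: +31 → Apr 1, 2197 (19 left).
+19 → Apr 20, 2197.

April 20, 2197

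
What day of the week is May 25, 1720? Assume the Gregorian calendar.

Doomsday rule: the anchor day for the 1700s is Sunday. For year 20: 20÷12 = 1 r 8, and 8÷4 = 2, so 1+8+2 = 11.
Sunday + 11 ≡ Thursday — that's 1720's doomsday.
In May the doomsday date is May 9.
May 25 is 16 days after May 9; 16 mod 7 = 2, so Thursday + 2 = Saturday.

Saturday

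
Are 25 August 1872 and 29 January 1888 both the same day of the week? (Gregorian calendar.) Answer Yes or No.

From Aug 25, 1872 to Jan 29, 1888 is 5635 days.
5635 mod 7 = 0, so they are the same weekday.
(Aug 25, 1872 is a Sunday; Jan 29, 1888 is a Sunday.)

Yes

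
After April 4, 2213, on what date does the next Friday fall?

Apr 4, 2213 is a Sunday.
From Sunday to the next Friday is 5 days.
Apr 4, 2213 + 5 = Apr 9, 2213.

April 9, 2213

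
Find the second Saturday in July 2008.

July 12, 2008

July 1, 2008 is a Tuesday.
The first Saturday is therefore July 5 (4 days later).
The second Saturday is 5 + 1×7 = July 12.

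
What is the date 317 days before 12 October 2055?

−12 → Sep 30, 2055 (end of Sep, 30 days; 305 left).
−30 → Aug 31, 2055 (end of Aug, 31 days; 275 left).
−31 → Jul 31, 2055 (end of Jul, 31 days; 244 left).
−31 → Jun 30, 2055 (end of Jun, 30 days; 213 left).
−30 → May 31, 2055 (end of May, 31 days; 183 left).
−31 → Apr 30, 2055 (end of Apr, 30 days; 152 left).
−30 → Mar 31, 2055 (end of Mar, 31 days; 122 left).
−31 → Feb 28, 2055 (end of Feb, 28 days; 91 left).
−28 → Jan 31, 2055 (end of Jan, 31 days; 63 left).
−31 → Dec 31, 2054 (end of Dec, 31 days; 32 left).
−31 → Nov 30, 2054 (end of Nov, 30 days; 1 left).
−1 → Nov 29, 2054.

November 29, 2054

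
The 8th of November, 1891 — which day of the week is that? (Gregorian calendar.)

Sunday

Doomsday rule: the anchor day for the 1800s is Friday. For year 91: 91÷12 = 7 r 7, and 7÷4 = 1, so 7+7+1 = 15.
Friday + 15 ≡ Saturday — that's 1891's doomsday.
In November the doomsday date is Nov 7.
Nov 8 is 1 day after Nov 7; 1 mod 7 = 1, so Saturday + 1 = Sunday.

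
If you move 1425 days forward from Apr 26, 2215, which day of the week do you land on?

Apr 26, 2215 is a Wednesday.
1425 mod 7 = 4, so 1425 days after a Wednesday is Wednesday + 4 = Sunday.

Sunday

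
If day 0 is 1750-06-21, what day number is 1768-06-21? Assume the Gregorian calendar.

6575

Jun 21, 1750 → Jun 21, 1751: 365 days.
Jun 21, 1751 → Jun 21, 1752: 366 days (Feb 29, 1752 is in that span).
Jun 21, 1752 → Jun 21, 1753: 365 days.
Jun 21, 1753 → Jun 21, 1754: 365 days.
Jun 21, 1754 → Jun 21, 1755: 365 days.
Jun 21, 1755 → Jun 21, 1756: 366 days (Feb 29, 1756 is in that span).
Jun 21, 1756 → Jun 21, 1757: 365 days.
Jun 21, 1757 → Jun 21, 1758: 365 days.
Jun 21, 1758 → Jun 21, 1759: 365 days.
Jun 21, 1759 → Jun 21, 1760: 366 days (Feb 29, 1760 is in that span).
Jun 21, 1760 → Jun 21, 1761: 365 days.
Jun 21, 1761 → Jun 21, 1762: 365 days.
Jun 21, 1762 → Jun 21, 1763: 365 days.
Jun 21, 1763 → Jun 21, 1764: 366 days (Feb 29, 1764 is in that span).
Jun 21, 1764 → Jun 21, 1765: 365 days.
Jun 21, 1765 → Jun 21, 1766: 365 days.
Jun 21, 1766 → Jun 21, 1767: 365 days.
Jun 21, 1767 → Jul 21, 1767: 30 days (June has 30).
Jul 21, 1767 → Aug 21, 1767: 31 days (July has 31).
Aug 21, 1767 → Sep 21, 1767: 31 days (August has 31).
Sep 21, 1767 → Oct 21, 1767: 30 days (September has 30).
Oct 21, 1767 → Nov 21, 1767: 31 days (October has 31).
Nov 21, 1767 → Dec 21, 1767: 30 days (November has 30).
Dec 21, 1767 → Jan 21, 1768: 31 days (December has 31).
Jan 21, 1768 → Feb 21, 1768: 31 days (January has 31).
Feb 21, 1768 → Mar 21, 1768: 29 days (February has 29).
Mar 21, 1768 → Apr 21, 1768: 31 days (March has 31).
Apr 21, 1768 → May 21, 1768: 30 days (April has 30).
May 21, 1768 → Jun 21, 1768: 31 days.
Total: 6575 days.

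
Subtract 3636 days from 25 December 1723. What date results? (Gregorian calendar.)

−365 (one year) → Dec 25, 1722 (3271 left).
−365 (one year) → Dec 25, 1721 (2906 left).
−365 (one year) → Dec 25, 1720 (2541 left).
−366 (one year; includes Feb 29, 1720) → Dec 25, 1719 (2175 left).
−365 (one year) → Dec 25, 1718 (1810 left).
−365 (one year) → Dec 25, 1717 (1445 left).
−365 (one year) → Dec 25, 1716 (1080 left).
−366 (one year; includes Feb 29, 1716) → Dec 25, 1715 (714 left).
−365 (one year) → Dec 25, 1714 (349 left).
−25 → Nov 30, 1714 (end of Nov, 30 days; 324 left).
−30 → Oct 31, 1714 (end of Oct, 31 days; 294 left).
−31 → Sep 30, 1714 (end of Sep, 30 days; 263 left).
−30 → Aug 31, 1714 (end of Aug, 31 days; 233 left).
−31 → Jul 31, 1714 (end of Jul, 31 days; 202 left).
−31 → Jun 30, 1714 (end of Jun, 30 days; 171 left).
−30 → May 31, 1714 (end of May, 31 days; 141 left).
−31 → Apr 30, 1714 (end of Apr, 30 days; 110 left).
−30 → Mar 31, 1714 (end of Mar, 31 days; 80 left).
−31 → Feb 28, 1714 (end of Feb, 28 days; 49 left).
−28 → Jan 31, 1714 (end of Jan, 31 days; 21 left).
−21 → Jan 10, 1714.

January 10, 1714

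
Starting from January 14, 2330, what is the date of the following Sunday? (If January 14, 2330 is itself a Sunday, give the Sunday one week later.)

January 19, 2330

Jan 14, 2330 is a Tuesday.
From Tuesday to the next Sunday is 5 days.
Jan 14, 2330 + 5 = Jan 19, 2330.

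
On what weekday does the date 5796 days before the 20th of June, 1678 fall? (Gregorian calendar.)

First find the weekday of Jun 20, 1678. Doomsday rule: the anchor day for the 1600s is Tuesday. For year 78: 78÷12 = 6 r 6, and 6÷4 = 1, so 6+6+1 = 13.
Tuesday + 13 ≡ Monday — that's 1678's doomsday.
In June the doomsday date is Jun 6.
Jun 20 is 14 days after Jun 6; 14 mod 7 = 0, so Monday + 0 = Monday.
5796 mod 7 = 0, so 5796 days before a Monday is Monday − 0 = Monday.

Monday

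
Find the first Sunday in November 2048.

November 1, 2048 is a Sunday.
The first Sunday is therefore November 1 (same day).

November 1, 2048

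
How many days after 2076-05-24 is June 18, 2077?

May 24, 2076 → Jun 24, 2076: 31 days (May has 31).
Jun 24, 2076 → Jul 24, 2076: 30 days (June has 30).
Jul 24, 2076 → Aug 24, 2076: 31 days (July has 31).
Aug 24, 2076 → Sep 24, 2076: 31 days (August has 31).
Sep 24, 2076 → Oct 24, 2076: 30 days (September has 30).
Oct 24, 2076 → Nov 24, 2076: 31 days (October has 31).
Nov 24, 2076 → Dec 24, 2076: 30 days (November has 30).
Dec 24, 2076 → Jan 24, 2077: 31 days (December has 31).
Jan 24, 2077 → Feb 24, 2077: 31 days (January has 31).
Feb 24, 2077 → Mar 24, 2077: 28 days (February has 28).
Mar 24, 2077 → Apr 24, 2077: 31 days (March has 31).
Apr 24, 2077 → May 24, 2077: 30 days (April has 30).
May 24, 2077 → Jun 18, 2077: 25 days.
Total: 390 days.

390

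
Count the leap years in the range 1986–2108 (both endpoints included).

30

Multiples of 4 in [1986,2108]: 31.
Of those, multiples of 100: 2 (not leap unless ÷400).
Multiples of 400: 1.
Leap years = 31 − 2 + 1 = 30.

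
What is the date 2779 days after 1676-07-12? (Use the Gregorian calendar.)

February 20, 1684

+365 (one year) → Jul 12, 1677 (2414 left).
+365 (one year) → Jul 12, 1678 (2049 left).
+365 (one year) → Jul 12, 1679 (1684 left).
+366 (one year; includes Feb 29, 1680) → Jul 12, 1680 (1318 left).
+365 (one year) → Jul 12, 1681 (953 left).
+365 (one year) → Jul 12, 1682 (588 left).
+365 (one year) → Jul 12, 1683 (223 left).
Jul has 31 days: +20 → Aug 1, 1683 (203 left).
Aug has 31 days: +31 → Sep 1, 1683 (172 left).
Sep has 30 days: +30 → Oct 1, 1683 (142 left).
Oct has 31 days: +31 → Nov 1, 1683 (111 left).
Nov has 30 days: +30 → Dec 1, 1683 (81 left).
Dec has 31 days: +31 → Jan 1, 1684 (50 left).
Jan has 31 days: +31 → Feb 1, 1684 (19 left).
+19 → Feb 20, 1684.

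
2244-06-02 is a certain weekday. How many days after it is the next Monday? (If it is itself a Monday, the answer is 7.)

1

Jun 2, 2244 is a Sunday.
From Sunday to the next Monday is 1 day.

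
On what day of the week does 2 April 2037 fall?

Thursday

Doomsday rule: the anchor day for the 2000s is Tuesday. For year 37: 37÷12 = 3 r 1, and 1÷4 = 0, so 3+1+0 = 4.
Tuesday + 4 ≡ Saturday — that's 2037's doomsday.
In April the doomsday date is Apr 4.
Apr 2 is 2 days before Apr 4; 2 mod 7 = 2, so Saturday − 2 = Thursday.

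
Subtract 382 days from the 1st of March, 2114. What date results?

−1 → Feb 28, 2114 (end of Feb, 28 days; 381 left).
−28 → Jan 31, 2114 (end of Jan, 31 days; 353 left).
−31 → Dec 31, 2113 (end of Dec, 31 days; 322 left).
−31 → Nov 30, 2113 (end of Nov, 30 days; 291 left).
−30 → Oct 31, 2113 (end of Oct, 31 days; 261 left).
−31 → Sep 30, 2113 (end of Sep, 30 days; 230 left).
−30 → Aug 31, 2113 (end of Aug, 31 days; 200 left).
−31 → Jul 31, 2113 (end of Jul, 31 days; 169 left).
−31 → Jun 30, 2113 (end of Jun, 30 days; 138 left).
−30 → May 31, 2113 (end of May, 31 days; 108 left).
−31 → Apr 30, 2113 (end of Apr, 30 days; 77 left).
−30 → Mar 31, 2113 (end of Mar, 31 days; 47 left).
−31 → Feb 28, 2113 (end of Feb, 28 days; 16 left).
−16 → Feb 12, 2113.

February 12, 2113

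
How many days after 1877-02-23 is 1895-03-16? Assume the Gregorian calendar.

Feb 23, 1877 → Feb 23, 1878: 365 days.
Feb 23, 1878 → Feb 23, 1879: 365 days.
Feb 23, 1879 → Feb 23, 1880: 365 days.
Feb 23, 1880 → Feb 23, 1881: 366 days (Feb 29, 1880 is in that span).
Feb 23, 1881 → Feb 23, 1882: 365 days.
Feb 23, 1882 → Feb 23, 1883: 365 days.
Feb 23, 1883 → Feb 23, 1884: 365 days.
Feb 23, 1884 → Feb 23, 1885: 366 days (Feb 29, 1884 is in that span).
Feb 23, 1885 → Feb 23, 1886: 365 days.
Feb 23, 1886 → Feb 23, 1887: 365 days.
Feb 23, 1887 → Feb 23, 1888: 365 days.
Feb 23, 1888 → Feb 23, 1889: 366 days (Feb 29, 1888 is in that span).
Feb 23, 1889 → Feb 23, 1890: 365 days.
Feb 23, 1890 → Feb 23, 1891: 365 days.
Feb 23, 1891 → Feb 23, 1892: 365 days.
Feb 23, 1892 → Feb 23, 1893: 366 days (Feb 29, 1892 is in that span).
Feb 23, 1893 → Feb 23, 1894: 365 days.
Feb 23, 1894 → Mar 23, 1894: 28 days (February has 28).
Mar 23, 1894 → Apr 23, 1894: 31 days (March has 31).
Apr 23, 1894 → May 23, 1894: 30 days (April has 30).
May 23, 1894 → Jun 23, 1894: 31 days (May has 31).
Jun 23, 1894 → Jul 23, 1894: 30 days (June has 30).
Jul 23, 1894 → Aug 23, 1894: 31 days (July has 31).
Aug 23, 1894 → Sep 23, 1894: 31 days (August has 31).
Sep 23, 1894 → Oct 23, 1894: 30 days (September has 30).
Oct 23, 1894 → Nov 23, 1894: 31 days (October has 31).
Nov 23, 1894 → Dec 23, 1894: 30 days (November has 30).
Dec 23, 1894 → Jan 23, 1895: 31 days (December has 31).
Jan 23, 1895 → Feb 23, 1895: 31 days (January has 31).
Feb 23, 1895 → Mar 16, 1895: 21 days.
Total: 6595 days.

6595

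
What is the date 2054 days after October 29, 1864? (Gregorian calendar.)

June 14, 1870

+365 (one year) → Oct 29, 1865 (1689 left).
+365 (one year) → Oct 29, 1866 (1324 left).
+365 (one year) → Oct 29, 1867 (959 left).
+366 (one year; includes Feb 29, 1868) → Oct 29, 1868 (593 left).
+365 (one year) → Oct 29, 1869 (228 left).
Oct has 31 days: +3 → Nov 1, 1869 (225 left).
Nov has 30 days: +30 → Dec 1, 1869 (195 left).
Dec has 31 days: +31 → Jan 1, 1870 (164 left).
Jan has 31 days: +31 → Feb 1, 1870 (133 left).
Feb has 28 days: +28 → Mar 1, 1870 (105 left).
Mar has 31 days: +31 → Apr 1, 1870 (74 left).
Apr has 30 days: +30 → May 1, 1870 (44 left).
May has 31 days: +31 → Jun 1, 1870 (13 left).
+13 → Jun 14, 1870.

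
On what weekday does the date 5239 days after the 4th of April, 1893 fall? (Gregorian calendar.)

Friday

First find the weekday of Apr 4, 1893. Doomsday rule: the anchor day for the 1800s is Friday. For year 93: 93÷12 = 7 r 9, and 9÷4 = 2, so 7+9+2 = 18.
Friday + 18 ≡ Tuesday — that's 1893's doomsday.
In April the doomsday date is Apr 4.
Apr 4 is the doomsday itself: Tuesday.
5239 mod 7 = 3, so 5239 days after a Tuesday is Tuesday + 3 = Friday.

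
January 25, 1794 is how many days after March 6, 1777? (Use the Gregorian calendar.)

6169

Mar 6, 1777 → Mar 6, 1778: 365 days.
Mar 6, 1778 → Mar 6, 1779: 365 days.
Mar 6, 1779 → Mar 6, 1780: 366 days (Feb 29, 1780 is in that span).
Mar 6, 1780 → Mar 6, 1781: 365 days.
Mar 6, 1781 → Mar 6, 1782: 365 days.
Mar 6, 1782 → Mar 6, 1783: 365 days.
Mar 6, 1783 → Mar 6, 1784: 366 days (Feb 29, 1784 is in that span).
Mar 6, 1784 → Mar 6, 1785: 365 days.
Mar 6, 1785 → Mar 6, 1786: 365 days.
Mar 6, 1786 → Mar 6, 1787: 365 days.
Mar 6, 1787 → Mar 6, 1788: 366 days (Feb 29, 1788 is in that span).
Mar 6, 1788 → Mar 6, 1789: 365 days.
Mar 6, 1789 → Mar 6, 1790: 365 days.
Mar 6, 1790 → Mar 6, 1791: 365 days.
Mar 6, 1791 → Mar 6, 1792: 366 days (Feb 29, 1792 is in that span).
Mar 6, 1792 → Mar 6, 1793: 365 days.
Mar 6, 1793 → Apr 6, 1793: 31 days (March has 31).
Apr 6, 1793 → May 6, 1793: 30 days (April has 30).
May 6, 1793 → Jun 6, 1793: 31 days (May has 31).
Jun 6, 1793 → Jul 6, 1793: 30 days (June has 30).
Jul 6, 1793 → Aug 6, 1793: 31 days (July has 31).
Aug 6, 1793 → Sep 6, 1793: 31 days (August has 31).
Sep 6, 1793 → Oct 6, 1793: 30 days (September has 30).
Oct 6, 1793 → Nov 6, 1793: 31 days (October has 31).
Nov 6, 1793 → Dec 6, 1793: 30 days (November has 30).
Dec 6, 1793 → Jan 6, 1794: 31 days (December has 31).
Jan 6, 1794 → Jan 25, 1794: 19 days.
Total: 6169 days.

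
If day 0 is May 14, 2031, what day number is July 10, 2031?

May 14, 2031 → Jun 14, 2031: 31 days (May has 31).
Jun 14, 2031 → Jul 10, 2031: 26 days.
Total: 57 days.

57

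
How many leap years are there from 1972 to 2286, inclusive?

77

Multiples of 4 in [1972,2286]: 79.
Of those, multiples of 100: 3 (not leap unless ÷400).
Multiples of 400: 1.
Leap years = 79 − 3 + 1 = 77.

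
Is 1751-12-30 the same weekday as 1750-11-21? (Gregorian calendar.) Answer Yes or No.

From Nov 21, 1750 to Dec 30, 1751 is 404 days.
404 mod 7 = 5, so they are different weekdays.
(Nov 21, 1750 is a Saturday; Dec 30, 1751 is a Thursday.)

No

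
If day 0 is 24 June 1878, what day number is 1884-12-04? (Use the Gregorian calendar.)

2355

Jun 24, 1878 → Jun 24, 1879: 365 days.
Jun 24, 1879 → Jun 24, 1880: 366 days (Feb 29, 1880 is in that span).
Jun 24, 1880 → Jun 24, 1881: 365 days.
Jun 24, 1881 → Jun 24, 1882: 365 days.
Jun 24, 1882 → Jun 24, 1883: 365 days.
Jun 24, 1883 → Jun 24, 1884: 366 days (Feb 29, 1884 is in that span).
Jun 24, 1884 → Jul 24, 1884: 30 days (June has 30).
Jul 24, 1884 → Aug 24, 1884: 31 days (July has 31).
Aug 24, 1884 → Sep 24, 1884: 31 days (August has 31).
Sep 24, 1884 → Oct 24, 1884: 30 days (September has 30).
Oct 24, 1884 → Nov 24, 1884: 31 days (October has 31).
Nov 24, 1884 → Dec 4, 1884: 10 days.
Total: 2355 days.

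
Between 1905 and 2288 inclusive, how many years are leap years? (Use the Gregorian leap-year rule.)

94

Multiples of 4 in [1905,2288]: 96.
Of those, multiples of 100: 3 (not leap unless ÷400).
Multiples of 400: 1.
Leap years = 96 − 3 + 1 = 94.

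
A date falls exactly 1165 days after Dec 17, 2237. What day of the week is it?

Wednesday

Dec 17, 2237 is a Sunday.
1165 mod 7 = 3, so 1165 days after a Sunday is Sunday + 3 = Wednesday.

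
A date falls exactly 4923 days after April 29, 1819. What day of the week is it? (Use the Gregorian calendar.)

First find the weekday of Apr 29, 1819. Doomsday rule: the anchor day for the 1800s is Friday. For year 19: 19÷12 = 1 r 7, and 7÷4 = 1, so 1+7+1 = 9.
Friday + 9 ≡ Sunday — that's 1819's doomsday.
In April the doomsday date is Apr 4.
Apr 29 is 25 days after Apr 4; 25 mod 7 = 4, so Sunday + 4 = Thursday.
4923 mod 7 = 2, so 4923 days after a Thursday is Thursday + 2 = Saturday.

Saturday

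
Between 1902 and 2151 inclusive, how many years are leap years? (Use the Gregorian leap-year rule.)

Multiples of 4 in [1902,2151]: 62.
Of those, multiples of 100: 2 (not leap unless ÷400).
Multiples of 400: 1.
Leap years = 62 − 2 + 1 = 61.

61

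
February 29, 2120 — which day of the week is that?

Thursday

January 1, 2120 is a Monday.
Jan 1, 2120 → Feb 1, 2120: 31 days (January has 31).
Feb 1, 2120 → Feb 29, 2120: 28 days.
Total: 59 days.
59 mod 7 = 3, so Monday + 3 = Thursday.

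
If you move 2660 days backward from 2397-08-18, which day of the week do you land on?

First find the weekday of Aug 18, 2397. Doomsday rule: the anchor day for the 2300s is Wednesday. For year 97: 97÷12 = 8 r 1, and 1÷4 = 0, so 8+1+0 = 9.
Wednesday + 9 ≡ Friday — that's 2397's doomsday.
In August the doomsday date is Aug 8.
Aug 18 is 10 days after Aug 8; 10 mod 7 = 3, so Friday + 3 = Monday.
2660 mod 7 = 0, so 2660 days before a Monday is Monday − 0 = Monday.

Monday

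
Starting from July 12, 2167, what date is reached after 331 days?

June 7, 2168

Jul has 31 days: +20 → Aug 1, 2167 (311 left).
Aug has 31 days: +31 → Sep 1, 2167 (280 left).
Sep has 30 days: +30 → Oct 1, 2167 (250 left).
Oct has 31 days: +31 → Nov 1, 2167 (219 left).
Nov has 30 days: +30 → Dec 1, 2167 (189 left).
Dec has 31 days: +31 → Jan 1, 2168 (158 left).
Jan has 31 days: +31 → Feb 1, 2168 (127 left).
Feb has 29 days: +29 → Mar 1, 2168 (98 left).
Mar has 31 days: +31 → Apr 1, 2168 (67 left).
Apr has 30 days: +30 → May 1, 2168 (37 left).
May has 31 days: +31 → Jun 1, 2168 (6 left).
+6 → Jun 7, 2168.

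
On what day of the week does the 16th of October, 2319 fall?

Thursday

Doomsday rule: the anchor day for the 2300s is Wednesday. For year 19: 19÷12 = 1 r 7, and 7÷4 = 1, so 1+7+1 = 9.
Wednesday + 9 ≡ Friday — that's 2319's doomsday.
In October the doomsday date is Oct 10.
Oct 16 is 6 days after Oct 10; 6 mod 7 = 6, so Friday + 6 = Thursday.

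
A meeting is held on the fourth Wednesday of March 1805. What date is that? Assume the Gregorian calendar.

March 1, 1805 is a Friday.
The first Wednesday is therefore March 6 (5 days later).
The fourth Wednesday is 6 + 3×7 = March 27.

March 27, 1805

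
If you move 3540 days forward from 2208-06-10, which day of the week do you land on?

First find the weekday of Jun 10, 2208. Doomsday rule: the anchor day for the 2200s is Friday. For year 08: 8÷12 = 0 r 8, and 8÷4 = 2, so 0+8+2 = 10.
Friday + 10 ≡ Monday — that's 2208's doomsday.
In June the doomsday date is Jun 6.
Jun 10 is 4 days after Jun 6; 4 mod 7 = 4, so Monday + 4 = Friday.
3540 mod 7 = 5, so 3540 days after a Friday is Friday + 5 = Wednesday.

Wednesday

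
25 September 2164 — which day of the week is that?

Tuesday

Doomsday rule: the anchor day for the 2100s is Sunday. For year 64: 64÷12 = 5 r 4, and 4÷4 = 1, so 5+4+1 = 10.
Sunday + 10 ≡ Wednesday — that's 2164's doomsday.
In September the doomsday date is Sep 5.
Sep 25 is 20 days after Sep 5; 20 mod 7 = 6, so Wednesday + 6 = Tuesday.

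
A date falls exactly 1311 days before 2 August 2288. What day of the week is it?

First find the weekday of Aug 2, 2288. Doomsday rule: the anchor day for the 2200s is Friday. For year 88: 88÷12 = 7 r 4, and 4÷4 = 1, so 7+4+1 = 12.
Friday + 12 ≡ Wednesday — that's 2288's doomsday.
In August the doomsday date is Aug 8.
Aug 2 is 6 days before Aug 8; 6 mod 7 = 6, so Wednesday − 6 = Thursday.
1311 mod 7 = 2, so 1311 days before a Thursday is Thursday − 2 = Tuesday.

Tuesday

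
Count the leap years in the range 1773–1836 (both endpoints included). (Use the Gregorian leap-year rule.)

Multiples of 4 in [1773,1836]: 16.
Of those, multiples of 100: 1 (not leap unless ÷400).
Multiples of 400: 0.
Leap years = 16 − 1 + 0 = 15.

15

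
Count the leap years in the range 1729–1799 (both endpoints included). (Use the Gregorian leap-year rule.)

Multiples of 4 in [1729,1799]: 17.
Of those, multiples of 100: 0 (not leap unless ÷400).
Multiples of 400: 0.
Leap years = 17 − 0 + 0 = 17.

17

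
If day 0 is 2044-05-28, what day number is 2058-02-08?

May 28, 2044 → May 28, 2045: 365 days.
May 28, 2045 → May 28, 2046: 365 days.
May 28, 2046 → May 28, 2047: 365 days.
May 28, 2047 → May 28, 2048: 366 days (Feb 29, 2048 is in that span).
May 28, 2048 → May 28, 2049: 365 days.
May 28, 2049 → May 28, 2050: 365 days.
May 28, 2050 → May 28, 2051: 365 days.
May 28, 2051 → May 28, 2052: 366 days (Feb 29, 2052 is in that span).
May 28, 2052 → May 28, 2053: 365 days.
May 28, 2053 → May 28, 2054: 365 days.
May 28, 2054 → May 28, 2055: 365 days.
May 28, 2055 → May 28, 2056: 366 days (Feb 29, 2056 is in that span).
May 28, 2056 → May 28, 2057: 365 days.
May 28, 2057 → Jun 28, 2057: 31 days (May has 31).
Jun 28, 2057 → Jul 28, 2057: 30 days (June has 30).
Jul 28, 2057 → Aug 28, 2057: 31 days (July has 31).
Aug 28, 2057 → Sep 28, 2057: 31 days (August has 31).
Sep 28, 2057 → Oct 28, 2057: 30 days (September has 30).
Oct 28, 2057 → Nov 28, 2057: 31 days (October has 31).
Nov 28, 2057 → Dec 28, 2057: 30 days (November has 30).
Dec 28, 2057 → Jan 28, 2058: 31 days (December has 31).
Jan 28, 2058 → Feb 8, 2058: 11 days.
Total: 5004 days.

5004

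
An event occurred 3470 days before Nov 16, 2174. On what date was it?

−365 (one year) → Nov 16, 2173 (3105 left).
−365 (one year) → Nov 16, 2172 (2740 left).
−366 (one year; includes Feb 29, 2172) → Nov 16, 2171 (2374 left).
−365 (one year) → Nov 16, 2170 (2009 left).
−365 (one year) → Nov 16, 2169 (1644 left).
−365 (one year) → Nov 16, 2168 (1279 left).
−366 (one year; includes Feb 29, 2168) → Nov 16, 2167 (913 left).
−365 (one year) → Nov 16, 2166 (548 left).
−365 (one year) → Nov 16, 2165 (183 left).
−16 → Oct 31, 2165 (end of Oct, 31 days; 167 left).
−31 → Sep 30, 2165 (end of Sep, 30 days; 136 left).
−30 → Aug 31, 2165 (end of Aug, 31 days; 106 left).
−31 → Jul 31, 2165 (end of Jul, 31 days; 75 left).
−31 → Jun 30, 2165 (end of Jun, 30 days; 44 left).
−30 → May 31, 2165 (end of May, 31 days; 14 left).
−14 → May 17, 2165.

May 17, 2165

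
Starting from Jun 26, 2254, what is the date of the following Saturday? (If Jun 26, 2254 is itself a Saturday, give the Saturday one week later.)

Jun 26, 2254 is a Monday.
From Monday to the next Saturday is 5 days.
Jun 26, 2254 + 5 = Jul 1, 2254.

July 1, 2254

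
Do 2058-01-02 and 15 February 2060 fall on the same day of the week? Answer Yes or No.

No

From Jan 2, 2058 to Feb 15, 2060 is 774 days.
774 mod 7 = 4, so they are different weekdays.
(Jan 2, 2058 is a Wednesday; Feb 15, 2060 is a Sunday.)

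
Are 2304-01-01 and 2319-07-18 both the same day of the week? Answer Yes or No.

Yes

From Jan 1, 2304 to Jul 18, 2319 is 5677 days.
5677 mod 7 = 0, so they are the same weekday.
(Jan 1, 2304 is a Friday; Jul 18, 2319 is a Friday.)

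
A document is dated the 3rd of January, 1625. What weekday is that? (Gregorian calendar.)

Doomsday rule: the anchor day for the 1600s is Tuesday. For year 25: 25÷12 = 2 r 1, and 1÷4 = 0, so 2+1+0 = 3.
Tuesday + 3 ≡ Friday — that's 1625's doomsday.
In January the doomsday date is Jan 3 (1625 is not a leap year).
Jan 3 is the doomsday itself: Friday.

Friday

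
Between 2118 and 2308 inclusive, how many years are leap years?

46

Multiples of 4 in [2118,2308]: 48.
Of those, multiples of 100: 2 (not leap unless ÷400).
Multiples of 400: 0.
Leap years = 48 − 2 + 0 = 46.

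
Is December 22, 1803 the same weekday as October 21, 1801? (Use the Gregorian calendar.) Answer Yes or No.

From Oct 21, 1801 to Dec 22, 1803 is 792 days.
792 mod 7 = 1, so they are different weekdays.
(Oct 21, 1801 is a Wednesday; Dec 22, 1803 is a Thursday.)

No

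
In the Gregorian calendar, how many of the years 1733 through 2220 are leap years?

Multiples of 4 in [1733,2220]: 122.
Of those, multiples of 100: 5 (not leap unless ÷400).
Multiples of 400: 1.
Leap years = 122 − 5 + 1 = 118.

118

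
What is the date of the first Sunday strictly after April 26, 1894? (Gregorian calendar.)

Apr 26, 1894 is a Thursday.
From Thursday to the next Sunday is 3 days.
Apr 26, 1894 + 3 = Apr 29, 1894.

April 29, 1894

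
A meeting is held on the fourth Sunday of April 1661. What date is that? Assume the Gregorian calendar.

April 1, 1661 is a Friday.
The first Sunday is therefore April 3 (2 days later).
The fourth Sunday is 3 + 3×7 = April 24.

April 24, 1661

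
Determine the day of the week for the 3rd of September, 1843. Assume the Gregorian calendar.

Doomsday rule: the anchor day for the 1800s is Friday. For year 43: 43÷12 = 3 r 7, and 7÷4 = 1, so 3+7+1 = 11.
Friday + 11 ≡ Tuesday — that's 1843's doomsday.
In September the doomsday date is Sep 5.
Sep 3 is 2 days before Sep 5; 2 mod 7 = 2, so Tuesday − 2 = Sunday.

Sunday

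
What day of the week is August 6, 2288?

Monday

Doomsday rule: the anchor day for the 2200s is Friday. For year 88: 88÷12 = 7 r 4, and 4÷4 = 1, so 7+4+1 = 12.
Friday + 12 ≡ Wednesday — that's 2288's doomsday.
In August the doomsday date is Aug 8.
Aug 6 is 2 days before Aug 8; 2 mod 7 = 2, so Wednesday − 2 = Monday.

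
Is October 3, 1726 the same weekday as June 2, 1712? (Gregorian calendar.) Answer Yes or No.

Yes

From Jun 2, 1712 to Oct 3, 1726 is 5236 days.
5236 mod 7 = 0, so they are the same weekday.
(Jun 2, 1712 is a Thursday; Oct 3, 1726 is a Thursday.)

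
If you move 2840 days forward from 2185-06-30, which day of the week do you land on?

Tuesday

Jun 30, 2185 is a Thursday.
2840 mod 7 = 5, so 2840 days after a Thursday is Thursday + 5 = Tuesday.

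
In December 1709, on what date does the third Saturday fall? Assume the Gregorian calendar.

December 1, 1709 is a Sunday.
The first Saturday is therefore December 7 (6 days later).
The third Saturday is 7 + 2×7 = December 21.

December 21, 1709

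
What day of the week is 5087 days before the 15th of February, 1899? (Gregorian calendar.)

First find the weekday of Feb 15, 1899. Doomsday rule: the anchor day for the 1800s is Friday. For year 99: 99÷12 = 8 r 3, and 3÷4 = 0, so 8+3+0 = 11.
Friday + 11 ≡ Tuesday — that's 1899's doomsday.
In February the doomsday date is Feb 28 (1899 is not a leap year).
Feb 15 is 13 days before Feb 28; 13 mod 7 = 6, so Tuesday − 6 = Wednesday.
5087 mod 7 = 5, so 5087 days before a Wednesday is Wednesday − 5 = Friday.

Friday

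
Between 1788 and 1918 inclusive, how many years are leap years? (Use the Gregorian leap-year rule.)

Multiples of 4 in [1788,1918]: 33.
Of those, multiples of 100: 2 (not leap unless ÷400).
Multiples of 400: 0.
Leap years = 33 − 2 + 0 = 31.

31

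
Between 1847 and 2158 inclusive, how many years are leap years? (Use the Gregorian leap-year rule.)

76

Multiples of 4 in [1847,2158]: 78.
Of those, multiples of 100: 3 (not leap unless ÷400).
Multiples of 400: 1.
Leap years = 78 − 3 + 1 = 76.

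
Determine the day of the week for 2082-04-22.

Doomsday rule: the anchor day for the 2000s is Tuesday. For year 82: 82÷12 = 6 r 10, and 10÷4 = 2, so 6+10+2 = 18.
Tuesday + 18 ≡ Saturday — that's 2082's doomsday.
In April the doomsday date is Apr 4.
Apr 22 is 18 days after Apr 4; 18 mod 7 = 4, so Saturday + 4 = Wednesday.

Wednesday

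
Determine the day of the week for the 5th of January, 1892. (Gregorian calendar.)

Tuesday

Doomsday rule: the anchor day for the 1800s is Friday. For year 92: 92÷12 = 7 r 8, and 8÷4 = 2, so 7+8+2 = 17.
Friday + 17 ≡ Monday — that's 1892's doomsday.
In January the doomsday date is Jan 4 (1892 is a leap year (divisible by 4)).
Jan 5 is 1 day after Jan 4; 1 mod 7 = 1, so Monday + 1 = Tuesday.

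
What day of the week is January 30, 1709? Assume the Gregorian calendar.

Doomsday rule: the anchor day for the 1700s is Sunday. For year 09: 9÷12 = 0 r 9, and 9÷4 = 2, so 0+9+2 = 11.
Sunday + 11 ≡ Thursday — that's 1709's doomsday.
In January the doomsday date is Jan 3 (1709 is not a leap year).
Jan 30 is 27 days after Jan 3; 27 mod 7 = 6, so Thursday + 6 = Wednesday.

Wednesday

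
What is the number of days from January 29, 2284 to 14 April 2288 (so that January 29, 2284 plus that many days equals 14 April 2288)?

Jan 29, 2284 → Jan 29, 2285: 366 days (Feb 29, 2284 is in that span).
Jan 29, 2285 → Jan 29, 2286: 365 days.
Jan 29, 2286 → Jan 29, 2287: 365 days.
Jan 29, 2287 → Jan 29, 2288: 365 days.
Jan 29, 2288 → Feb 29, 2288: 31 days (January has 31).
Feb 29, 2288 → Mar 29, 2288: 29 days (February has 29).
Mar 29, 2288 → Apr 14, 2288: 16 days.
Total: 1537 days.

1537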